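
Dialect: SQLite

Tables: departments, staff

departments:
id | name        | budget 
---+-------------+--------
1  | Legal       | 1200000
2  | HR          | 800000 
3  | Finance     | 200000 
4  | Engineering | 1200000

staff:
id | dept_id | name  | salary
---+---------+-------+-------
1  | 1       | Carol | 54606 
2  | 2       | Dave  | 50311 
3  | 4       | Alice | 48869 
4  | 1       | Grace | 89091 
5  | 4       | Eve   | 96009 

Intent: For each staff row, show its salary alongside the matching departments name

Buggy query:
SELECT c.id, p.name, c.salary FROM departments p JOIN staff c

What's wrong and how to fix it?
Bug: Missing join condition: each staff row is matched to all departments rows instead of just its own

Fix: Specify the join condition linking the foreign key to the parent id

Corrected query:
SELECT c.id, p.name, c.salary FROM departments p JOIN staff c ON c.dept_id = p.id

Result:
id | name        | salary
---+-------------+-------
1  | Legal       | 54606 
2  | HR          | 50311 
3  | Engineering | 48869 
4  | Legal       | 89091 
5  | Engineering | 96009 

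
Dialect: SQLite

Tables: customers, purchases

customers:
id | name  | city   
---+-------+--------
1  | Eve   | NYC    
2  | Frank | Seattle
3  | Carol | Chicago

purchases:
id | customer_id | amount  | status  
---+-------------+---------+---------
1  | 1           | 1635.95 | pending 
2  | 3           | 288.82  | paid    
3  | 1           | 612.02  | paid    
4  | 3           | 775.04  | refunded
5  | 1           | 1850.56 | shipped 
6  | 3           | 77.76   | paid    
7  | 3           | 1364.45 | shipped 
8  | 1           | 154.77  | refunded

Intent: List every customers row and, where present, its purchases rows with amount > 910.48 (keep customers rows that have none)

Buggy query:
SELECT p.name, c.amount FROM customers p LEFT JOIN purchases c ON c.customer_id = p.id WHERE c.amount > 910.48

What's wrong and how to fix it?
Bug: A WHERE condition on the right-hand table after LEFT JOIN drops unmatched parents

Fix: Move the right-table condition into the ON clause so unmatched parents are kept

Corrected query:
SELECT p.name, c.amount FROM customers p LEFT JOIN purchases c ON c.customer_id = p.id AND c.amount > 910.48

Result:
name  | amount 
------+--------
Eve   | 1635.95
Eve   | 1850.56
Frank | NULL   
Carol | 1364.45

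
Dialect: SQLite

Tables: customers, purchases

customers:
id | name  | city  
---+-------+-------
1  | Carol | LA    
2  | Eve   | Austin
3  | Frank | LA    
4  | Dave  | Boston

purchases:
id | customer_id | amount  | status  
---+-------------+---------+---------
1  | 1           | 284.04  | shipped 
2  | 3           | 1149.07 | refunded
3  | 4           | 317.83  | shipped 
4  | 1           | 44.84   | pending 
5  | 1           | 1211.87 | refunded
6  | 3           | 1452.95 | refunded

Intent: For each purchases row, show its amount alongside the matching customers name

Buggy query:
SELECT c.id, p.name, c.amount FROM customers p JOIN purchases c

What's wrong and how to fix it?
Bug: JOIN with no ON clause produces a cartesian product; every purchases row pairs with every customers row

Fix: Specify the join condition linking the foreign key to the parent id

Corrected query:
SELECT c.id, p.name, c.amount FROM customers p JOIN purchases c ON c.customer_id = p.id

Result:
id | name  | amount 
---+-------+--------
1  | Carol | 284.04 
2  | Frank | 1149.07
3  | Dave  | 317.83 
4  | Carol | 44.84  
5  | Carol | 1211.87
6  | Frank | 1452.95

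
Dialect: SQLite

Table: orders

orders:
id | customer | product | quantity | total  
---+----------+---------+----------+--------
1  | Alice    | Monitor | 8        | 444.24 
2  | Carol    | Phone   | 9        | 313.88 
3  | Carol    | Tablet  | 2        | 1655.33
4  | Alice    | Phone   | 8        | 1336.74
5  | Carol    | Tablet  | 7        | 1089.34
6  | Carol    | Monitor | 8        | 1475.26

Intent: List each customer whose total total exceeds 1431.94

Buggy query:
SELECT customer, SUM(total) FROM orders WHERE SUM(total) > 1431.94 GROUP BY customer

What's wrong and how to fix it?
Bug: SUM(total) is an aggregate, but WHERE filters rows before aggregation

Fix: Move the aggregate condition to a HAVING clause

Corrected query:
SELECT customer, SUM(total) FROM orders GROUP BY customer HAVING SUM(total) > 1431.94

Result:
customer | SUM(total)
---------+-----------
Alice    | 1780.98   
Carol    | 4533.81   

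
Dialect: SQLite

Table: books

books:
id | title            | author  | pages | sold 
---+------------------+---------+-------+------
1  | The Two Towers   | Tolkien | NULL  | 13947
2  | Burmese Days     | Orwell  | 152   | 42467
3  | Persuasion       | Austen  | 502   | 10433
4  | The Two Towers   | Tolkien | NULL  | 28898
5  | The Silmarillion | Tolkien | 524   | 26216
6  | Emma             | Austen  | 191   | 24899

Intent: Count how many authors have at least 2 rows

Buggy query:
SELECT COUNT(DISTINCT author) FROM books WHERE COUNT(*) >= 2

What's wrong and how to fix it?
Bug: WHERE filters individual rows, not groups, so a group-level COUNT is invalid there

Fix: Group first with HAVING COUNT(*) >= 2, then COUNT the resulting groups

Corrected query:
SELECT COUNT(*) FROM (SELECT author FROM books GROUP BY author HAVING COUNT(*) >= 2)

Result:
COUNT(*)
--------
2       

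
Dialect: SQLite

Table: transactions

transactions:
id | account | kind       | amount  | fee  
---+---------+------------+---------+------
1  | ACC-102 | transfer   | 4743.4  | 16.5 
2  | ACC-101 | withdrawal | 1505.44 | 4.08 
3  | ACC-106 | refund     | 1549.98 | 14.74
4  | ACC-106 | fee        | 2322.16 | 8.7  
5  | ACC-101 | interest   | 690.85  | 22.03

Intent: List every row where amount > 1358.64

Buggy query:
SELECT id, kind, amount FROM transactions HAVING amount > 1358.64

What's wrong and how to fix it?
Bug: HAVING filters the output of aggregation, but this query has no GROUP BY and no aggregate functions, so SQLite rejects it (HAVING clause on a non-aggregate query); the condition here is per row

Fix: Replace HAVING with WHERE since the condition applies to individual rows

Corrected query:
SELECT id, kind, amount FROM transactions WHERE amount > 1358.64

Result:
id | kind       | amount 
---+------------+--------
1  | transfer   | 4743.4 
2  | withdrawal | 1505.44
3  | refund     | 1549.98
4  | fee        | 2322.16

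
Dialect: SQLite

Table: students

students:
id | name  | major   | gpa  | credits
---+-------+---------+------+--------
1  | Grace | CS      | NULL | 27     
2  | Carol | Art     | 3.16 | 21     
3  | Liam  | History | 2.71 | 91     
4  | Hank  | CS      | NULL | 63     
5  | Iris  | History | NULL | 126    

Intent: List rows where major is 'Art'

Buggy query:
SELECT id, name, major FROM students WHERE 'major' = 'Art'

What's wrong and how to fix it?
Bug: Single quotes denote string literals in SQL; the column name is being compared as a constant string

Fix: Remove the quotes around the column name (or use double quotes for an identifier)

Corrected query:
SELECT id, name, major FROM students WHERE major = 'Art'

Result:
id | name  | major
---+-------+------
2  | Carol | Art  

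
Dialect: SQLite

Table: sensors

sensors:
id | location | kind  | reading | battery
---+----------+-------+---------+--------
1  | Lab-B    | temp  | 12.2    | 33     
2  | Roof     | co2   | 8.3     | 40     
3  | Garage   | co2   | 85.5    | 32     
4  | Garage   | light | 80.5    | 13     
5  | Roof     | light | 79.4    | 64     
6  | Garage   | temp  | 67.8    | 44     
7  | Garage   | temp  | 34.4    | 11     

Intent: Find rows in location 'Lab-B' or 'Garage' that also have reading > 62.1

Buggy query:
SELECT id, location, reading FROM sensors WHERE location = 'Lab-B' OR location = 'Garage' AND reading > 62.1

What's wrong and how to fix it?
Bug: AND binds tighter than OR, so this parses as location = 'Lab-B' OR (location = 'Garage' AND reading > 62.1)

Fix: Add parentheses around the OR so the AND applies to both alternatives

Corrected query:
SELECT id, location, reading FROM sensors WHERE (location = 'Lab-B' OR location = 'Garage') AND reading > 62.1

Result:
id | location | reading
---+----------+--------
3  | Garage   | 85.5   
4  | Garage   | 80.5   
6  | Garage   | 67.8   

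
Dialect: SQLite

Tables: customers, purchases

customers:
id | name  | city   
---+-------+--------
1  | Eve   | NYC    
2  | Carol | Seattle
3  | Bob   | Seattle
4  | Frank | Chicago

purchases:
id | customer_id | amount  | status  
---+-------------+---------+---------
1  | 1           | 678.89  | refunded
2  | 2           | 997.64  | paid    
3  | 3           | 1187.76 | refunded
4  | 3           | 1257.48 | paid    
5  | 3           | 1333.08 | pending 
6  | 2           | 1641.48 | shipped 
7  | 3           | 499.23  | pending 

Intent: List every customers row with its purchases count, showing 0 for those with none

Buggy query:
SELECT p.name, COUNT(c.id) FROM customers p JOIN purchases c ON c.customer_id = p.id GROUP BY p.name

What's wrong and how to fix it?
Bug: INNER JOIN drops customers rows that have no matching purchases rows

Fix: Use LEFT JOIN so parents without children still appear (COUNT(c.id) gives 0)

Corrected query:
SELECT p.name, COUNT(c.id) FROM customers p LEFT JOIN purchases c ON c.customer_id = p.id GROUP BY p.name

Result:
name  | COUNT(c.id)
------+------------
Bob   | 4          
Carol | 2          
Eve   | 1          
Frank | 0          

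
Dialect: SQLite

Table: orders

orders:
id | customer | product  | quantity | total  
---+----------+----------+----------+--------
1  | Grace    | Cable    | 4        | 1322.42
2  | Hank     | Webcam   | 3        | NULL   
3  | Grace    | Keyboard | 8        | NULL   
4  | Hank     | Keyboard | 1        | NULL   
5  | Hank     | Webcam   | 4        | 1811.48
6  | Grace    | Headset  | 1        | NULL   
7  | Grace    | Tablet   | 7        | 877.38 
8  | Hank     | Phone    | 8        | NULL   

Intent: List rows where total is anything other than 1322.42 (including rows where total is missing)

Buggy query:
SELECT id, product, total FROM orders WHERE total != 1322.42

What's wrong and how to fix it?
Bug: 'total != 1322.42' is unknown when total is NULL, so NULL rows are silently excluded

Fix: Add an explicit OR total IS NULL to include the missing-value rows

Corrected query:
SELECT id, product, total FROM orders WHERE total != 1322.42 OR total IS NULL

Result:
id | product  | total  
---+----------+--------
2  | Webcam   | NULL   
3  | Keyboard | NULL   
4  | Keyboard | NULL   
5  | Webcam   | 1811.48
6  | Headset  | NULL   
7  | Tablet   | 877.38 
8  | Phone    | NULL   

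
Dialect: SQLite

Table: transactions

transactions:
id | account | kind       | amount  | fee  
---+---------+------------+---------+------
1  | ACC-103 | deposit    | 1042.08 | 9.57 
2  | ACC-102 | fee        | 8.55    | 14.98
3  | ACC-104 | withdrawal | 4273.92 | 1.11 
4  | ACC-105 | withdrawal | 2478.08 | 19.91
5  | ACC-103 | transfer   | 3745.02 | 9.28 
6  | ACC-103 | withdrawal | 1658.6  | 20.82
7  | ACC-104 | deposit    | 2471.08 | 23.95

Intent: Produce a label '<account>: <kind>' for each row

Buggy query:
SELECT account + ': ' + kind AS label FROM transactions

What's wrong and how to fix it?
Bug: '+' is numeric addition; on text columns SQLite converts them to 0 instead of concatenating

Fix: Use the || operator for string concatenation

Corrected query:
SELECT account || ': ' || kind AS label FROM transactions

Result:
label              
-------------------
ACC-103: deposit   
ACC-102: fee       
ACC-104: withdrawal
ACC-105: withdrawal
ACC-103: transfer  
ACC-103: withdrawal
ACC-104: deposit   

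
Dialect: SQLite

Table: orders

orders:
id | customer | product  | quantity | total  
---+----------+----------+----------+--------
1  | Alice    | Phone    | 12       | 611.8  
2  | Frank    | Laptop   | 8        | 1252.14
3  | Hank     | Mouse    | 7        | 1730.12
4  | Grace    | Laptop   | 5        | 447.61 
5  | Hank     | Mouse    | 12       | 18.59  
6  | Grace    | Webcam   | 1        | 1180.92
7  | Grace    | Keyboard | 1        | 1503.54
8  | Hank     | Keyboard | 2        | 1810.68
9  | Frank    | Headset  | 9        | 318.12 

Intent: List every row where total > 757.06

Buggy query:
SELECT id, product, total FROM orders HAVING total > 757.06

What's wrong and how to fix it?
Bug: This is a non-aggregate query (no GROUP BY, no aggregates), so in SQLite the HAVING clause is invalid here; a row-level condition belongs in WHERE

Fix: Replace HAVING with WHERE since the condition applies to individual rows

Corrected query:
SELECT id, product, total FROM orders WHERE total > 757.06

Result:
id | product  | total  
---+----------+--------
2  | Laptop   | 1252.14
3  | Mouse    | 1730.12
6  | Webcam   | 1180.92
7  | Keyboard | 1503.54
8  | Keyboard | 1810.68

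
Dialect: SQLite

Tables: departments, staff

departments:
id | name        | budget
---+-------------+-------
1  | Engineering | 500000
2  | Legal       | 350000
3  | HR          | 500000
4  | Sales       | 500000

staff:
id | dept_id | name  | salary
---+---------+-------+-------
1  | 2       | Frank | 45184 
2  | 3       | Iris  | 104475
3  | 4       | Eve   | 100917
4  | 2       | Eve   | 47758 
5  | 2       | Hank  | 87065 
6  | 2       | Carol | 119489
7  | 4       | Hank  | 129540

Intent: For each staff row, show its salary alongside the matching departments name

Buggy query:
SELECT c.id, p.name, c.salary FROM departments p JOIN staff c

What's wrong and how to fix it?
Bug: JOIN with no ON clause produces a cartesian product; every staff row pairs with every departments row

Fix: Specify the join condition linking the foreign key to the parent id

Corrected query:
SELECT c.id, p.name, c.salary FROM departments p JOIN staff c ON c.dept_id = p.id

Result:
id | name  | salary
---+-------+-------
1  | Legal | 45184 
2  | HR    | 104475
3  | Sales | 100917
4  | Legal | 47758 
5  | Legal | 87065 
6  | Legal | 119489
7  | Sales | 129540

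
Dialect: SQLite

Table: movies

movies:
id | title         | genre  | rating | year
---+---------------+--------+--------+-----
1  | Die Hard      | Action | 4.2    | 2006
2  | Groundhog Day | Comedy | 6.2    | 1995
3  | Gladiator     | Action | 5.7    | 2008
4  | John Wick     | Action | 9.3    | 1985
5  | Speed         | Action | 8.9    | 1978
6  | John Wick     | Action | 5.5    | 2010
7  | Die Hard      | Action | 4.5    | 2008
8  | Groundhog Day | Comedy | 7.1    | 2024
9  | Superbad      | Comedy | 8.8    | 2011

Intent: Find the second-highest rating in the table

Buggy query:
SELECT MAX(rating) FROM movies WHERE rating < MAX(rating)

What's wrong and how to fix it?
Bug: MAX(rating) on the right of the comparison is an aggregate-in-WHERE error

Fix: Put the inner MAX in a scalar subquery

Corrected query:
SELECT MAX(rating) FROM movies WHERE rating < (SELECT MAX(rating) FROM movies)

Result:
MAX(rating)
-----------
8.9        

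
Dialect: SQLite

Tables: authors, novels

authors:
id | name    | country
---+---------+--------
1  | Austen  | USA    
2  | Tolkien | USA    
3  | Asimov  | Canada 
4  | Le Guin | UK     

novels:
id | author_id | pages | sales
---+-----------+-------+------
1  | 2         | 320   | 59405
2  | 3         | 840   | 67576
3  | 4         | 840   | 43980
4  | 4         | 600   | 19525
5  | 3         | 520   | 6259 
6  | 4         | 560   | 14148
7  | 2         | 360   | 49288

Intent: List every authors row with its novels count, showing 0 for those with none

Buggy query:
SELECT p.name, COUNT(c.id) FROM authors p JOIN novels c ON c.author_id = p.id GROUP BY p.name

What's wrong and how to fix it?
Bug: INNER JOIN drops authors rows that have no matching novels rows

Fix: Switch to LEFT JOIN to retain unmatched parent rows

Corrected query:
SELECT p.name, COUNT(c.id) FROM authors p LEFT JOIN novels c ON c.author_id = p.id GROUP BY p.name

Result:
name    | COUNT(c.id)
--------+------------
Asimov  | 2          
Austen  | 0          
Le Guin | 3          
Tolkien | 2          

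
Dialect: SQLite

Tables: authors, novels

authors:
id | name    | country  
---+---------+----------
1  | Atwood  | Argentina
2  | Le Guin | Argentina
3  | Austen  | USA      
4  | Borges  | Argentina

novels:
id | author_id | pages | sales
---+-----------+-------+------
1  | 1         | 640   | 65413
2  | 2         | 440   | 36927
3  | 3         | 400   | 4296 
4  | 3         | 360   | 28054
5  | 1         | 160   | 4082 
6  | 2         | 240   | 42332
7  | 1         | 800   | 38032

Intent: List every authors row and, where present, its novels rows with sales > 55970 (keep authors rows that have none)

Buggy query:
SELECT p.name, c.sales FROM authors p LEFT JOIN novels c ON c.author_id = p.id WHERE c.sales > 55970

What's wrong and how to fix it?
Bug: A WHERE condition on the right-hand table after LEFT JOIN drops unmatched parents

Fix: Put 'c.sales > 55970' in the JOIN's ON clause instead of WHERE

Corrected query:
SELECT p.name, c.sales FROM authors p LEFT JOIN novels c ON c.author_id = p.id AND c.sales > 55970

Result:
name    | sales
--------+------
Atwood  | 65413
Le Guin | NULL 
Austen  | NULL 
Borges  | NULL 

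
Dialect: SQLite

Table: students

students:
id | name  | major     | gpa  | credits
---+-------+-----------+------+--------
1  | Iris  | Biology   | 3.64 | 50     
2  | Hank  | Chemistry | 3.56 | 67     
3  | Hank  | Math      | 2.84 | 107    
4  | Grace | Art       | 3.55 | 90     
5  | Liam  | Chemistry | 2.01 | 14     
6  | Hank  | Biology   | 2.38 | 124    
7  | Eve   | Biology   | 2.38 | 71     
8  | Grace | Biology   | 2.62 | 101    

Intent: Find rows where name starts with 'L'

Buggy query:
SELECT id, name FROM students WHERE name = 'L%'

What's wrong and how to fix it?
Bug: '=' compares the literal string including the % character; pattern matching needs LIKE

Fix: Use LIKE for wildcard pattern matching

Corrected query:
SELECT id, name FROM students WHERE name LIKE 'L%'

Result:
id | name
---+-----
5  | Liam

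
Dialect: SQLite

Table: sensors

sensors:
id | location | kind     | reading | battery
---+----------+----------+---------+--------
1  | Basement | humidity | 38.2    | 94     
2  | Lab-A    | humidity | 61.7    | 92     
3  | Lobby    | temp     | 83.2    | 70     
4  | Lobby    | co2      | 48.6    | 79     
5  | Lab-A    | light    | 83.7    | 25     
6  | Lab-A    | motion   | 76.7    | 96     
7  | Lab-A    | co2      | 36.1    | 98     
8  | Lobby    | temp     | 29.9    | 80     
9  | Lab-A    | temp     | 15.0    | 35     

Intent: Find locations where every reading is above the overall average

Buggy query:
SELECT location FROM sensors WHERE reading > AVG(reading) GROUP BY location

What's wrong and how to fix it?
Bug: AVG() is an aggregate; it can't sit directly in WHERE

Fix: Compute the overall average in a scalar subquery and compare each group's MIN against it in HAVING

Corrected query:
SELECT location FROM sensors GROUP BY location HAVING MIN(reading) > (SELECT AVG(reading) FROM sensors)

Result:
(no rows)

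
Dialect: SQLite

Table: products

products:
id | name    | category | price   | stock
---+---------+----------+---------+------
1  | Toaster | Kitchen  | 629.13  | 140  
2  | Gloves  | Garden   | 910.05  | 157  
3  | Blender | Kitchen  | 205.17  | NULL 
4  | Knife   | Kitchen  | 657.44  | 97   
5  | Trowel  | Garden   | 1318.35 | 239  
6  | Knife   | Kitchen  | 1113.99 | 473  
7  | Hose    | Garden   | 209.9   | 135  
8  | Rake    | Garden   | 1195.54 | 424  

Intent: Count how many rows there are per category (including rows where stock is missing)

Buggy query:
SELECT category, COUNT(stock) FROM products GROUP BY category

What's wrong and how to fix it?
Bug: COUNT(column) counts non-NULL values only; rows with NULL stock aren't counted

Fix: Use COUNT(*) to count all rows regardless of NULL

Corrected query:
SELECT category, COUNT(*) FROM products GROUP BY category

Result:
category | COUNT(*)
---------+---------
Garden   | 4       
Kitchen  | 4       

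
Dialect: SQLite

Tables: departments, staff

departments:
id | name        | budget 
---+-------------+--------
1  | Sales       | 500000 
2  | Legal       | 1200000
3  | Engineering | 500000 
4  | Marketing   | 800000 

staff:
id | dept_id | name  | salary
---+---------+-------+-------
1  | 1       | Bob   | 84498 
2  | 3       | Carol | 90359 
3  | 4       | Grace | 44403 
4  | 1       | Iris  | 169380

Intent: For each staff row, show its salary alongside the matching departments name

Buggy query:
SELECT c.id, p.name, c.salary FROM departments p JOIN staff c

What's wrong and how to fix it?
Bug: JOIN with no ON clause produces a cartesian product; every staff row pairs with every departments row

Fix: Add ON c.dept_id = p.id to the JOIN

Corrected query:
SELECT c.id, p.name, c.salary FROM departments p JOIN staff c ON c.dept_id = p.id

Result:
id | name        | salary
---+-------------+-------
1  | Sales       | 84498 
2  | Engineering | 90359 
3  | Marketing   | 44403 
4  | Sales       | 169380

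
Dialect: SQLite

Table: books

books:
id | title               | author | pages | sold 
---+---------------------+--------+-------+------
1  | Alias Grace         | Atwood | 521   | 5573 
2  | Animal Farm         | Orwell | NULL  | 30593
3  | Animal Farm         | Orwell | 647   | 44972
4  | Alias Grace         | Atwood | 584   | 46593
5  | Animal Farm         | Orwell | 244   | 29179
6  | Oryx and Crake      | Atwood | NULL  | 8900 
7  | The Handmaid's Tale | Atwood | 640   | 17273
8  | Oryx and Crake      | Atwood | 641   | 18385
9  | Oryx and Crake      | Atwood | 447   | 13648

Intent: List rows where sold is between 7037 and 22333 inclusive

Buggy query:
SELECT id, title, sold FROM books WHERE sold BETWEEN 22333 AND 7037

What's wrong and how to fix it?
Bug: The bounds are reversed; BETWEEN a AND b requires a <= b to match anything

Fix: Write BETWEEN 7037 AND 22333

Corrected query:
SELECT id, title, sold FROM books WHERE sold BETWEEN 7037 AND 22333

Result:
id | title               | sold 
---+---------------------+------
6  | Oryx and Crake      | 8900 
7  | The Handmaid's Tale | 17273
8  | Oryx and Crake      | 18385
9  | Oryx and Crake      | 13648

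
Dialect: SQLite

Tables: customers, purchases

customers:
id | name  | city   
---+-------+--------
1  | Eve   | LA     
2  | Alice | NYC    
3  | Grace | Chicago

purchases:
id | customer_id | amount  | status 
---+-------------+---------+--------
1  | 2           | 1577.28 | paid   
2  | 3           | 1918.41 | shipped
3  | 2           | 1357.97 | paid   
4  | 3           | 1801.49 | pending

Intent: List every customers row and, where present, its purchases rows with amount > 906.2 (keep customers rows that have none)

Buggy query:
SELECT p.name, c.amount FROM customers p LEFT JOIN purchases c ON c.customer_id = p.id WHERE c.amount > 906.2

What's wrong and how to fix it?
Bug: Filtering c.amount in WHERE discards the NULL rows produced by LEFT JOIN, turning it into an inner join

Fix: Move the right-table condition into the ON clause so unmatched parents are kept

Corrected query:
SELECT p.name, c.amount FROM customers p LEFT JOIN purchases c ON c.customer_id = p.id AND c.amount > 906.2

Result:
name  | amount 
------+--------
Eve   | NULL   
Alice | 1357.97
Alice | 1577.28
Grace | 1801.49
Grace | 1918.41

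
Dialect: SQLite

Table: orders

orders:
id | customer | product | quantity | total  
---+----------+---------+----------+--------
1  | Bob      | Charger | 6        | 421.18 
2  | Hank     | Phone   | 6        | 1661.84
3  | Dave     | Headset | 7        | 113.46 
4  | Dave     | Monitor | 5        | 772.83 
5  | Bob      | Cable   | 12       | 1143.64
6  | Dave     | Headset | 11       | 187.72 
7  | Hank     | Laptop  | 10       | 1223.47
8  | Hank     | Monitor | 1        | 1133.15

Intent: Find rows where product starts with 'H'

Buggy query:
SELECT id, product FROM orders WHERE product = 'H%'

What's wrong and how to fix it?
Bug: Wildcards only work with LIKE; '=' treats '%' as a literal character

Fix: Use LIKE for wildcard pattern matching

Corrected query:
SELECT id, product FROM orders WHERE product LIKE 'H%'

Result:
id | product
---+--------
3  | Headset
6  | Headset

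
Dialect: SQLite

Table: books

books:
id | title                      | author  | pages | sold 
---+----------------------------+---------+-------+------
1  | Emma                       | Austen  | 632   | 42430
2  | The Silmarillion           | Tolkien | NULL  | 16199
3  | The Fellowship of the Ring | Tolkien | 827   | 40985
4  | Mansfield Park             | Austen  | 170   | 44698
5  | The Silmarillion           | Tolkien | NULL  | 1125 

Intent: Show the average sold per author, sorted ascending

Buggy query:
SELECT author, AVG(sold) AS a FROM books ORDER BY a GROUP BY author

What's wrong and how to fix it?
Bug: GROUP BY must precede ORDER BY

Fix: Move ORDER BY to the end, after GROUP BY

Corrected query:
SELECT author, AVG(sold) AS a FROM books GROUP BY author ORDER BY a

Result:
author  | a           
--------+-------------
Tolkien | 19436.333333
Austen  | 43564       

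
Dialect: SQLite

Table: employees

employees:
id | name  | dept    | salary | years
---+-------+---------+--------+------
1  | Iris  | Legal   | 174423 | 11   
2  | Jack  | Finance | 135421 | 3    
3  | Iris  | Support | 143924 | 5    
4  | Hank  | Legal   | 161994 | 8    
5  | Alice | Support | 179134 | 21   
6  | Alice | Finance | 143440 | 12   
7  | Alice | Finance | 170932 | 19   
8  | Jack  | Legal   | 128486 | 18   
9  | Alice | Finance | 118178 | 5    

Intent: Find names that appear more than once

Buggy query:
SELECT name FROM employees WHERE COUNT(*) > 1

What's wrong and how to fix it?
Bug: WHERE can't reference COUNT(*); aggregates are computed after WHERE

Fix: GROUP BY name, then filter groups with HAVING COUNT(*) > 1

Corrected query:
SELECT name FROM employees GROUP BY name HAVING COUNT(*) > 1

Result:
name 
-----
Alice
Iris 
Jack 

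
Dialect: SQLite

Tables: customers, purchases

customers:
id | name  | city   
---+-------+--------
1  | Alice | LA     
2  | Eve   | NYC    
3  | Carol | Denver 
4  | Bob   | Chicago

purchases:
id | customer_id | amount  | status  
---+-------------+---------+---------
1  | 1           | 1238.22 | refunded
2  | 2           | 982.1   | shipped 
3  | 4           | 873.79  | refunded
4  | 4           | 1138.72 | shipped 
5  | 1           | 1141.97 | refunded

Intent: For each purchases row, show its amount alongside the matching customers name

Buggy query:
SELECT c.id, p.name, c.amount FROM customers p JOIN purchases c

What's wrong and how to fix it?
Bug: JOIN with no ON clause produces a cartesian product; every purchases row pairs with every customers row

Fix: Add ON c.customer_id = p.id to the JOIN

Corrected query:
SELECT c.id, p.name, c.amount FROM customers p JOIN purchases c ON c.customer_id = p.id

Result:
id | name  | amount 
---+-------+--------
1  | Alice | 1238.22
2  | Eve   | 982.1  
3  | Bob   | 873.79 
4  | Bob   | 1138.72
5  | Alice | 1141.97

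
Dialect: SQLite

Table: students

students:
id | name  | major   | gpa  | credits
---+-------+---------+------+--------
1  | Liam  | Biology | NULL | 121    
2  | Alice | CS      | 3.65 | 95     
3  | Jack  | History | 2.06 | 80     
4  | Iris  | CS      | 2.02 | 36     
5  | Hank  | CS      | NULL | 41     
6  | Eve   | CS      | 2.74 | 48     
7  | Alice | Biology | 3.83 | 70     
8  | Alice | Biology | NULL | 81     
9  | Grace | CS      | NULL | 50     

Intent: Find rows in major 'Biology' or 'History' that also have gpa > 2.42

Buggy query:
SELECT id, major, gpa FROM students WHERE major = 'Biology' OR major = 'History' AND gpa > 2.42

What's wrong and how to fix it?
Bug: AND binds tighter than OR, so this parses as major = 'Biology' OR (major = 'History' AND gpa > 2.42)

Fix: Add parentheses around the OR so the AND applies to both alternatives

Corrected query:
SELECT id, major, gpa FROM students WHERE (major = 'Biology' OR major = 'History') AND gpa > 2.42

Result:
id | major   | gpa 
---+---------+-----
7  | Biology | 3.83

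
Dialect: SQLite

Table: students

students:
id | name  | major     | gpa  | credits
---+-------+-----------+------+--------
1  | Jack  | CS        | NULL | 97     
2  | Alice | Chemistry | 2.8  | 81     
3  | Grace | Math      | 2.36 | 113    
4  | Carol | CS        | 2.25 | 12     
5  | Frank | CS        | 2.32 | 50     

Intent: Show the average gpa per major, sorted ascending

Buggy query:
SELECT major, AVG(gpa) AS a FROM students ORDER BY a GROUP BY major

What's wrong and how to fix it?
Bug: ORDER BY appears before GROUP BY; SQL clause order requires GROUP BY first

Fix: Move ORDER BY to the end, after GROUP BY

Corrected query:
SELECT major, AVG(gpa) AS a FROM students GROUP BY major ORDER BY a

Result:
major     | a    
----------+------
CS        | 2.285
Math      | 2.36 
Chemistry | 2.8  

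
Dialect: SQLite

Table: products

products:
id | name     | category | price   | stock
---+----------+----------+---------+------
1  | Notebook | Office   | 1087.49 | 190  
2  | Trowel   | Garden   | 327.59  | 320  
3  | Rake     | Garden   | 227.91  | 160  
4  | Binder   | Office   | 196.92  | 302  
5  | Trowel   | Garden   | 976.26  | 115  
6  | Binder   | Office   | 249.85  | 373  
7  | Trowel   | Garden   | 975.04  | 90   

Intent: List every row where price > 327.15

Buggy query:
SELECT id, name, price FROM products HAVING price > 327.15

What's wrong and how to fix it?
Bug: HAVING filters the output of aggregation, but this query has no GROUP BY and no aggregate functions, so SQLite rejects it (HAVING clause on a non-aggregate query); the condition here is per row

Fix: Use WHERE for row-level filtering

Corrected query:
SELECT id, name, price FROM products WHERE price > 327.15

Result:
id | name     | price  
---+----------+--------
1  | Notebook | 1087.49
2  | Trowel   | 327.59 
5  | Trowel   | 976.26 
7  | Trowel   | 975.04 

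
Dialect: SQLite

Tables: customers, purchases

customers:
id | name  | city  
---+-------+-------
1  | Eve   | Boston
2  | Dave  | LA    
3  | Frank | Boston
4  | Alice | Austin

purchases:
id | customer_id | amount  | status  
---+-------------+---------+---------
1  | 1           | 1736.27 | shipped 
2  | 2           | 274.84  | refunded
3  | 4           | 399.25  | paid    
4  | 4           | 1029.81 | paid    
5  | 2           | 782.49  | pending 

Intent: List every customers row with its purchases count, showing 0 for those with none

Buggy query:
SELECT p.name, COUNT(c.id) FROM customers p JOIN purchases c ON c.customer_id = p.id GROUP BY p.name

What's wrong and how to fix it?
Bug: INNER JOIN drops customers rows that have no matching purchases rows

Fix: Switch to LEFT JOIN to retain unmatched parent rows

Corrected query:
SELECT p.name, COUNT(c.id) FROM customers p LEFT JOIN purchases c ON c.customer_id = p.id GROUP BY p.name

Result:
name  | COUNT(c.id)
------+------------
Alice | 2          
Dave  | 2          
Eve   | 1          
Frank | 0          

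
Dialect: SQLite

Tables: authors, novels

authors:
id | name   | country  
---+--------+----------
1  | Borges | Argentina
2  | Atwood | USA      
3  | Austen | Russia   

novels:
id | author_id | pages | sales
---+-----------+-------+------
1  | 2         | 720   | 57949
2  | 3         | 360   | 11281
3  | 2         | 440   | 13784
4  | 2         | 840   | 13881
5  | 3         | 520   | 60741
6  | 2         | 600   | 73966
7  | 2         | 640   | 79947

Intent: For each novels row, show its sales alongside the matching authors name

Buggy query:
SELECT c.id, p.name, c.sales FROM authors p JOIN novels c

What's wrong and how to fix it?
Bug: Missing join condition: each novels row is matched to all authors rows instead of just its own

Fix: Specify the join condition linking the foreign key to the parent id

Corrected query:
SELECT c.id, p.name, c.sales FROM authors p JOIN novels c ON c.author_id = p.id

Result:
id | name   | sales
---+--------+------
1  | Atwood | 57949
2  | Austen | 11281
3  | Atwood | 13784
4  | Atwood | 13881
5  | Austen | 60741
6  | Atwood | 73966
7  | Atwood | 79947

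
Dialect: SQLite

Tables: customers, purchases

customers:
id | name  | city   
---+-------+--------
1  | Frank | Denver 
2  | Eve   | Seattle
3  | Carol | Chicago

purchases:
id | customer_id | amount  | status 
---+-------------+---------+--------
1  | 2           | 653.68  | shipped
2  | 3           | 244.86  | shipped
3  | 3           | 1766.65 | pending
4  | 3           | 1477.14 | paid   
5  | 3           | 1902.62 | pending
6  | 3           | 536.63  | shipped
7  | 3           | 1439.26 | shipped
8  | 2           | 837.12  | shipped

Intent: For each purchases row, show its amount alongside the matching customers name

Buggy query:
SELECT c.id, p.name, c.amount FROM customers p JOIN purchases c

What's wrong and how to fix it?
Bug: Missing join condition: each purchases row is matched to all customers rows instead of just its own

Fix: Specify the join condition linking the foreign key to the parent id

Corrected query:
SELECT c.id, p.name, c.amount FROM customers p JOIN purchases c ON c.customer_id = p.id

Result:
id | name  | amount 
---+-------+--------
1  | Eve   | 653.68 
2  | Carol | 244.86 
3  | Carol | 1766.65
4  | Carol | 1477.14
5  | Carol | 1902.62
6  | Carol | 536.63 
7  | Carol | 1439.26
8  | Eve   | 837.12 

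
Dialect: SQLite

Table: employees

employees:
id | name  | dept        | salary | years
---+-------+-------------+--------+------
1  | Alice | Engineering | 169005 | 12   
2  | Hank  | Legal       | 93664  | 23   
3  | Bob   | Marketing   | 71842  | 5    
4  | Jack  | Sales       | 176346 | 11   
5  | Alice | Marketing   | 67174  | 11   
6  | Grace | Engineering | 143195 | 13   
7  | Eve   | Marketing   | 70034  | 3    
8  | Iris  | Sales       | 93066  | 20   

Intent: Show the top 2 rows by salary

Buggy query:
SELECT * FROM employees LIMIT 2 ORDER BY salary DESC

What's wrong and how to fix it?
Bug: ORDER BY cannot follow LIMIT; LIMIT is the final clause

Fix: Swap the clauses: ORDER BY first, then LIMIT

Corrected query:
SELECT * FROM employees ORDER BY salary DESC LIMIT 2

Result:
id | name  | dept        | salary | years
---+-------+-------------+--------+------
4  | Jack  | Sales       | 176346 | 11   
1  | Alice | Engineering | 169005 | 12   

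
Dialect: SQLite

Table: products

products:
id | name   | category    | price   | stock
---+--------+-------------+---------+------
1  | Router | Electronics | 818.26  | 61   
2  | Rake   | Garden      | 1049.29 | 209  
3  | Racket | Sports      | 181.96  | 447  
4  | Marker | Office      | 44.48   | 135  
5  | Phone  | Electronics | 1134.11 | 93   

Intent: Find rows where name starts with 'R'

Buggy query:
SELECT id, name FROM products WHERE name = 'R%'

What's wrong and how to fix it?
Bug: '=' compares the literal string including the % character; pattern matching needs LIKE

Fix: Replace '=' with LIKE so 'R%' is treated as a pattern

Corrected query:
SELECT id, name FROM products WHERE name LIKE 'R%'

Result:
id | name  
---+-------
1  | Router
2  | Rake  
3  | Racket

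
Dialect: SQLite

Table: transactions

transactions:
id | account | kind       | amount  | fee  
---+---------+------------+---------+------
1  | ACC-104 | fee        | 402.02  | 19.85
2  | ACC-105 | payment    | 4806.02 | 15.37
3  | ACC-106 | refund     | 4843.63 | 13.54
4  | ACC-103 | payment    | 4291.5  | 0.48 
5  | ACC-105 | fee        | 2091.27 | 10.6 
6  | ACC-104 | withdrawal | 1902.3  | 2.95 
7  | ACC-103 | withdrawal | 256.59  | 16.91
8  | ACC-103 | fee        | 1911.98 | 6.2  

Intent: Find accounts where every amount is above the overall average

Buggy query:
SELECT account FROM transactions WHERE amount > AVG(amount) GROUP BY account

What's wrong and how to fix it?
Bug: AVG() is an aggregate; it can't sit directly in WHERE

Fix: Compute the overall average in a scalar subquery and compare each group's MIN against it in HAVING

Corrected query:
SELECT account FROM transactions GROUP BY account HAVING MIN(amount) > (SELECT AVG(amount) FROM transactions)

Result:
account
-------
ACC-106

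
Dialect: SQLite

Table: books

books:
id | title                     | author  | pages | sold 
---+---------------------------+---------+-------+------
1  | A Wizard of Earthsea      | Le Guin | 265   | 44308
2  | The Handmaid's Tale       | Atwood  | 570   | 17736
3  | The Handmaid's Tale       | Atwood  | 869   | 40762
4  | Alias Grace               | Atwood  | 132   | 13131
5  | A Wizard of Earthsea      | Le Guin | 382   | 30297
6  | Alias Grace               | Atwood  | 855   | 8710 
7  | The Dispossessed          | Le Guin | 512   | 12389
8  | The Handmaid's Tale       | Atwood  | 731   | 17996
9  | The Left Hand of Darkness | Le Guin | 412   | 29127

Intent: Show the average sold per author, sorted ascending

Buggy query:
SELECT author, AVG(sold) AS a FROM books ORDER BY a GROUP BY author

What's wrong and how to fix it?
Bug: GROUP BY must precede ORDER BY

Fix: Move ORDER BY to the end, after GROUP BY

Corrected query:
SELECT author, AVG(sold) AS a FROM books GROUP BY author ORDER BY a

Result:
author  | a       
--------+---------
Atwood  | 19667   
Le Guin | 29030.25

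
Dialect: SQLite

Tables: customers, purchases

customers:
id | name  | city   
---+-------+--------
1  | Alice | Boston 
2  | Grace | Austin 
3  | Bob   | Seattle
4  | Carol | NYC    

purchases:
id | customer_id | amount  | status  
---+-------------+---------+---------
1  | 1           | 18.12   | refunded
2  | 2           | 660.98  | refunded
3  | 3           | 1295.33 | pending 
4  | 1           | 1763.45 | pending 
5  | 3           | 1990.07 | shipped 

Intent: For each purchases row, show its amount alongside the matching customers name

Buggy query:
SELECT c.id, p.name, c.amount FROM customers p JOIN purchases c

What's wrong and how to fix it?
Bug: JOIN with no ON clause produces a cartesian product; every purchases row pairs with every customers row

Fix: Specify the join condition linking the foreign key to the parent id

Corrected query:
SELECT c.id, p.name, c.amount FROM customers p JOIN purchases c ON c.customer_id = p.id

Result:
id | name  | amount 
---+-------+--------
1  | Alice | 18.12  
2  | Grace | 660.98 
3  | Bob   | 1295.33
4  | Alice | 1763.45
5  | Bob   | 1990.07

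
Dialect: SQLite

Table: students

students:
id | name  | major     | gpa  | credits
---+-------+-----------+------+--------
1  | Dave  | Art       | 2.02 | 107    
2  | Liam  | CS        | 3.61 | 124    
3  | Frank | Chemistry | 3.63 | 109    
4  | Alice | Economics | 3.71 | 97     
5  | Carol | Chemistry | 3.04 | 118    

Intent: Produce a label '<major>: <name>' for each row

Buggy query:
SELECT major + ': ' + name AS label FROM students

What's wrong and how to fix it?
Bug: SQLite uses || for string concatenation; + coerces text to numbers (yielding 0)

Fix: Use the || operator for string concatenation

Corrected query:
SELECT major || ': ' || name AS label FROM students

Result:
label           
----------------
Art: Dave       
CS: Liam        
Chemistry: Frank
Economics: Alice
Chemistry: Carol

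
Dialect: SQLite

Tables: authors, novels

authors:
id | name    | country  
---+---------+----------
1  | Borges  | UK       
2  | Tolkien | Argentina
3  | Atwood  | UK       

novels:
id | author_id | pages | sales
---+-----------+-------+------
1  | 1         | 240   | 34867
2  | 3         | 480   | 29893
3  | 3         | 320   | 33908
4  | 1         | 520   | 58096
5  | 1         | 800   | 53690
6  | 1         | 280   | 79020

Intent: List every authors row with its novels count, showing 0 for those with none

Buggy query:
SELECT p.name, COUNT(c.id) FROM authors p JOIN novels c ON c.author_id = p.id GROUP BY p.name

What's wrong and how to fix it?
Bug: An inner join excludes parents with zero children

Fix: Use LEFT JOIN so parents without children still appear (COUNT(c.id) gives 0)

Corrected query:
SELECT p.name, COUNT(c.id) FROM authors p LEFT JOIN novels c ON c.author_id = p.id GROUP BY p.name

Result:
name    | COUNT(c.id)
--------+------------
Atwood  | 2          
Borges  | 4          
Tolkien | 0          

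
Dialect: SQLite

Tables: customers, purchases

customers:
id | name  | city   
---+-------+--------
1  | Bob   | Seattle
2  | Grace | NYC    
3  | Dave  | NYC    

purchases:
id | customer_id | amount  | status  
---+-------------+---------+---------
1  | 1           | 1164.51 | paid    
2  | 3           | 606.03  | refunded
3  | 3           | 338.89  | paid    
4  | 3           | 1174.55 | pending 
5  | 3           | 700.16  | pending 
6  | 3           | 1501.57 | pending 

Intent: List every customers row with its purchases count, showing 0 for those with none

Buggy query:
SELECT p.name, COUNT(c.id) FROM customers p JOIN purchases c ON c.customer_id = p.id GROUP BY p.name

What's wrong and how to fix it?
Bug: INNER JOIN drops customers rows that have no matching purchases rows

Fix: Use LEFT JOIN so parents without children still appear (COUNT(c.id) gives 0)

Corrected query:
SELECT p.name, COUNT(c.id) FROM customers p LEFT JOIN purchases c ON c.customer_id = p.id GROUP BY p.name

Result:
name  | COUNT(c.id)
------+------------
Bob   | 1          
Dave  | 5          
Grace | 0          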